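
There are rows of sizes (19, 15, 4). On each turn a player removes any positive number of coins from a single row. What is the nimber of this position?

Bitwise XOR of the heap sizes:
  10011  (19)
  01111  (15)
  00100  (4)
  -----
  11000  (24)

24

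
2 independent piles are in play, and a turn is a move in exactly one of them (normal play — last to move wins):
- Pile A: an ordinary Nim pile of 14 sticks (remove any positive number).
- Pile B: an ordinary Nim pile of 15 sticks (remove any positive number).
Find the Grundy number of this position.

Pile A is a plain Nim pile of size 14, so its Grundy value is 14.
Pile B is a plain Nim pile of size 15, so its Grundy value is 15.
The value of a disjunctive sum is the nim-sum of the parts.
Combined value = 14 XOR 15 = 1.

1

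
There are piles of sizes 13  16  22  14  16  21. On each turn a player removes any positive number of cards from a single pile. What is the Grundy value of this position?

Bitwise XOR of the heap sizes:
  01101  (13)
  10000  (16)
  10110  (22)
  01110  (14)
  10000  (16)
  10101  (21)
  -----
  00000  (0)

0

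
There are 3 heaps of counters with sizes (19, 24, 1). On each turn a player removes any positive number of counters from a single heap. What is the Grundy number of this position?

10

In binary:
  10011  (19)
  11000  (24)
  00001  (1)
  -----
  01010  (10)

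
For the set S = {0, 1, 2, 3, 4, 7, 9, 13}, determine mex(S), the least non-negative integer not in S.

The values 0, 1, 2, 3, 4 are all present; 5 is the first non-negative integer missing from the set.

5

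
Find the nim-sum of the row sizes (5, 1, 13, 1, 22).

30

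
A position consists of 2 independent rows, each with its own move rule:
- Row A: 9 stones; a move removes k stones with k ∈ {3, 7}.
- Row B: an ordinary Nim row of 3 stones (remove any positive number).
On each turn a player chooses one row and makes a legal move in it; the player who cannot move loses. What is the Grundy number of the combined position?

Build the Grundy sequence for row A with g(k) = mex{g(k−s) : s ∈ {3, 7}, s ≤ k}:
g(0) = mex{} = 0
g(1) = mex{} = 0
g(2) = mex{} = 0
g(3) = mex{0} = 1
g(4) = mex{0} = 1
g(5) = mex{0} = 1
g(6) = mex{1} = 0
g(7) = mex{0,1} = 2
g(8) = mex{0,1} = 2
g(9) = mex{0} = 1
So g(9) = 1.
Row B is a plain Nim row of size 3, so its Grundy value is 3.
The value of a disjunctive sum is the nim-sum of the parts.
Combined value = 1 ⊕ 3 = 2.

2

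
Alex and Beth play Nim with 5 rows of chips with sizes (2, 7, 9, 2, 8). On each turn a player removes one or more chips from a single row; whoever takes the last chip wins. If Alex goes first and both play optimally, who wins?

Alex wins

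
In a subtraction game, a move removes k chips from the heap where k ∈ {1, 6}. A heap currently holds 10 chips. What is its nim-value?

1

Build the Grundy sequence with g(k) = mex{g(k−s) : s ∈ {1, 6}, s ≤ k}:
g(0) = mex{} = 0
g(1) = mex{0} = 1
g(2) = mex{1} = 0
g(3) = mex{0} = 1
g(4) = mex{1} = 0
g(5) = mex{0} = 1
g(6) = mex{0,1} = 2
g(7) = mex{1,2} = 0
g(8) = mex{0} = 1
g(9) = mex{1} = 0
g(10) = mex{0} = 1
So g(10) = 1.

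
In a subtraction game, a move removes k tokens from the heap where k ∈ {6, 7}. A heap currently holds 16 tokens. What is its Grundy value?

0

Build the Grundy sequence with g(k) = mex{g(k−s) : s ∈ {6, 7}, s ≤ k}:
k:     0  1  2  3  4  5  6  7  8  9 10 11 12 13 14 15 16
g(k):  0  0  0  0  0  0  1  1  1  1  1  1  2  0  0  0  0
So g(16) = 0.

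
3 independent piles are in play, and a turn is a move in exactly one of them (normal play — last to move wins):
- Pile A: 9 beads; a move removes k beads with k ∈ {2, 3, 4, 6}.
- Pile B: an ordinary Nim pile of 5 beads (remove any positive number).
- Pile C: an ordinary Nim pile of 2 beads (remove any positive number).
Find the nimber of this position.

For pile A, compute g(0), g(1), … with moves {2, 3, 4, 6}:
k:     0  1  2  3  4  5  6  7  8  9
g(k):  0  0  1  1  2  2  3  3  0  0
So g(9) = 0.
Pile B is a plain Nim pile of size 5, so its Grundy value is 5.
Pile C is a plain Nim pile of size 2, so its Grundy value is 2.
The value of a disjunctive sum is the nim-sum of the parts.
Combined value = 0 ⊕ 5 ⊕ 2 = 7.

7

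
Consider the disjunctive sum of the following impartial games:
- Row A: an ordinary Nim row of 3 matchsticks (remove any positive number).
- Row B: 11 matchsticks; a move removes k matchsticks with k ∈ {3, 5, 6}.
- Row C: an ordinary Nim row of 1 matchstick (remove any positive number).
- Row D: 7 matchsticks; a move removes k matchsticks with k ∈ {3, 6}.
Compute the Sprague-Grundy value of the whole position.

Row A is a plain Nim row of size 3, so its Grundy value is 3.
For row B, compute g(0), g(1), … with moves {3, 5, 6}:
g(0) = mex{} = 0
g(1) = mex{} = 0
g(2) = mex{} = 0
g(3) = mex{0} = 1
g(4) = mex{0} = 1
g(5) = mex{0} = 1
g(6) = mex{0,1} = 2
g(7) = mex{0,1} = 2
g(8) = mex{0,1} = 2
g(9) = mex{1,2} = 0
g(10) = mex{1,2} = 0
g(11) = mex{1,2} = 0
So g(11) = 0.
Row C is a plain Nim row of size 1, so its Grundy value is 1.
For row D, compute g(0), g(1), … with moves {3, 6}:
k:     0  1  2  3  4  5  6  7
g(k):  0  0  0  1  1  1  2  2
So g(7) = 2.
By the Sprague-Grundy theorem, the Grundy value of a sum of independent games is the XOR of the component values.
Combined value = 3 XOR 0 XOR 1 XOR 2 = 0.

0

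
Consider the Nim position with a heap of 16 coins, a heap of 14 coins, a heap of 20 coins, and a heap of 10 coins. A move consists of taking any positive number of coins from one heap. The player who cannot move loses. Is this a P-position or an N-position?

Nim-sum: 16 XOR 14 XOR 20 XOR 10 = 0.
The nim-sum is 0, so this is a P-position: the player to move is in a losing position under optimal play.

P-position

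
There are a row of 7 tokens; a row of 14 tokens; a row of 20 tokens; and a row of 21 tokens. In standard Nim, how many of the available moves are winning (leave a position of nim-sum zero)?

Nim-sum: 7 ^ 14 ^ 20 ^ 21 = 8.
The overall nim-sum is X = 8. A row of size p has a winning move iff p XOR X < p (reduce it to p XOR X).
  7: 7 XOR 8 = 15 ≥ 7 — no move.
  14: 14 XOR 8 = 6 < 14 — winning move (to 6).
  20: 20 XOR 8 = 28 ≥ 20 — no move.
  21: 21 XOR 8 = 29 ≥ 21 — no move.
That gives 1 winning move.

1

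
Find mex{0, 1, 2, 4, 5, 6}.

3

The values 0, 1, 2 are all present; 3 is the first non-negative integer missing from the set.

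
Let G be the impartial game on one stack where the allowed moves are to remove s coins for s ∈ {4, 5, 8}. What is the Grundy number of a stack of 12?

0

Grundy values for subtraction set {4, 5, 8}:
k:     0  1  2  3  4  5  6  7  8  9 10 11 12
g(k):  0  0  0  0  1  1  1  1  2  2  2  2  0
So g(12) = 0.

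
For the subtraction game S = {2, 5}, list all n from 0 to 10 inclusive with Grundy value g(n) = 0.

0, 1, 4, 7, 8

Compute g(0), g(1), … for moves {2, 5}:
k:     0  1  2  3  4  5  6  7  8  9 10
g(k):  0  0  1  1  0  2  1  0  0  1  1
The P-positions (g = 0) in 0..10 are 0, 1, 4, 7, 8.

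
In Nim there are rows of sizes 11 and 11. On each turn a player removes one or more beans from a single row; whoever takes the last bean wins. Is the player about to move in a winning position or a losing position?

Nim-sum: 11 XOR 11 = 0.
The nim-sum is 0, so this is a P-position: the player to move is in a losing position under optimal play.

Losing position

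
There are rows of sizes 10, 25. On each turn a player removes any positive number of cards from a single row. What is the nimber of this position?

19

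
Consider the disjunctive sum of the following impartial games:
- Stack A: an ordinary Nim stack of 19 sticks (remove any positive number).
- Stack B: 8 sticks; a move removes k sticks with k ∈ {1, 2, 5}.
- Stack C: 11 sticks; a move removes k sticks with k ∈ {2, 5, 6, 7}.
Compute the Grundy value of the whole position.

18

Stack A is a plain Nim stack of size 19, so its Grundy value is 19.
Build the Grundy sequence for stack B with g(k) = mex{g(k−s) : s ∈ {1, 2, 5}, s ≤ k}:
g(0) = mex{} = 0
g(1) = mex{0} = 1
g(2) = mex{0,1} = 2
g(3) = mex{1,2} = 0
g(4) = mex{0,2} = 1
g(5) = mex{0,1} = 2
g(6) = mex{1,2} = 0
g(7) = mex{0,2} = 1
g(8) = mex{0,1} = 2
So g(8) = 2.
Grundy values for stack C (subtraction set {2, 5, 6, 7}):
k:     0  1  2  3  4  5  6  7  8  9 10 11
g(k):  0  0  1  1  0  2  1  3  2  2  3  3
So g(11) = 3.
The value of a disjunctive sum is the nim-sum of the parts.
Combined value = 19 XOR 2 XOR 3 = 18.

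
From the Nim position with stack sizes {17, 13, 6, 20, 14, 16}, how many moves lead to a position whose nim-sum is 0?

Write each in binary and XOR column by column:
  10001  (17)
  01101  (13)
  00110  (6)
  10100  (20)
  01110  (14)
  10000  (16)
  -----
  10000  (16)
The overall nim-sum is X = 16. A stack of size p has a winning move iff p XOR X < p (reduce it to p XOR X).
  17: 17 XOR 16 = 1 < 17 — winning move (to 1).
  13: 13 XOR 16 = 29 ≥ 13 — no move.
  6: 6 XOR 16 = 22 ≥ 6 — no move.
  20: 20 XOR 16 = 4 < 20 — winning move (to 4).
  14: 14 XOR 16 = 30 ≥ 14 — no move.
  16: 16 XOR 16 = 0 < 16 — winning move (to 0).
That gives 3 winning moves.

3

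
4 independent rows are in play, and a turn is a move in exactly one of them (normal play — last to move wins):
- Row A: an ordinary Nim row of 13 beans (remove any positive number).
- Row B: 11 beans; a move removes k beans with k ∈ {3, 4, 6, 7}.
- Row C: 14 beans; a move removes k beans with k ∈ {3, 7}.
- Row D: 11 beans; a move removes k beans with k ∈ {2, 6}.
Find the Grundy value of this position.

Row A is a plain Nim row of size 13, so its Grundy value is 13.
Grundy values for row B (subtraction set {3, 4, 6, 7}):
g(0) = mex{} = 0
g(1) = mex{} = 0
g(2) = mex{} = 0
g(3) = mex{0} = 1
g(4) = mex{0} = 1
g(5) = mex{0} = 1
g(6) = mex{0,1} = 2
g(7) = mex{0,1} = 2
g(8) = mex{0,1} = 2
g(9) = mex{0,1,2} = 3
g(10) = mex{1,2} = 0
g(11) = mex{1,2} = 0
So g(11) = 0.
Build the Grundy sequence for row C with g(k) = mex{g(k−s) : s ∈ {3, 7}, s ≤ k}:
g(0) = mex{} = 0
g(1) = mex{} = 0
g(2) = mex{} = 0
g(3) = mex{0} = 1
g(4) = mex{0} = 1
g(5) = mex{0} = 1
g(6) = mex{1} = 0
g(7) = mex{0,1} = 2
g(8) = mex{0,1} = 2
g(9) = mex{0} = 1
g(10) = mex{1,2} = 0
g(11) = mex{1,2} = 0
g(12) = mex{1} = 0
g(13) = mex{0} = 1
g(14) = mex{0,2} = 1
So g(14) = 1.
Grundy values for row D (subtraction set {2, 6}):
k:     0  1  2  3  4  5  6  7  8  9 10 11
g(k):  0  0  1  1  0  0  1  1  0  0  1  1
So g(11) = 1.
The value of a disjunctive sum is the nim-sum of the parts.
Combined value = 13 ⊕ 0 ⊕ 1 ⊕ 1 = 13.

13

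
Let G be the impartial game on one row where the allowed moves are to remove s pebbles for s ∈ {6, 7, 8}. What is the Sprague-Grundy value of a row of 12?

2

Compute g(0), g(1), … for moves {6, 7, 8}:
g(0) = mex{} = 0
g(1) = mex{} = 0
g(2) = mex{} = 0
g(3) = mex{} = 0
g(4) = mex{} = 0
g(5) = mex{} = 0
g(6) = mex{0} = 1
g(7) = mex{0} = 1
g(8) = mex{0} = 1
g(9) = mex{0} = 1
g(10) = mex{0} = 1
g(11) = mex{0} = 1
g(12) = mex{0,1} = 2
So g(12) = 2.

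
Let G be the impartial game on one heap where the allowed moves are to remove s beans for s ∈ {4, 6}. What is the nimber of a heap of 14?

1

Build the Grundy sequence with g(k) = mex{g(k−s) : s ∈ {4, 6}, s ≤ k}:
g(0) = mex{} = 0
g(1) = mex{} = 0
g(2) = mex{} = 0
g(3) = mex{} = 0
g(4) = mex{0} = 1
g(5) = mex{0} = 1
g(6) = mex{0} = 1
g(7) = mex{0} = 1
g(8) = mex{0,1} = 2
g(9) = mex{0,1} = 2
g(10) = mex{1} = 0
g(11) = mex{1} = 0
g(12) = mex{1,2} = 0
g(13) = mex{1,2} = 0
g(14) = mex{0,2} = 1
So g(14) = 1.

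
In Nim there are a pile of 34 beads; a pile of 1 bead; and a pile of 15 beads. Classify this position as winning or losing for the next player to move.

In binary:
  100010  (34)
  000001  (1)
  001111  (15)
  ------
  101100  (44)
The nim-sum is 44 ≠ 0, so this is an N-position: the player to move can win.

Winning position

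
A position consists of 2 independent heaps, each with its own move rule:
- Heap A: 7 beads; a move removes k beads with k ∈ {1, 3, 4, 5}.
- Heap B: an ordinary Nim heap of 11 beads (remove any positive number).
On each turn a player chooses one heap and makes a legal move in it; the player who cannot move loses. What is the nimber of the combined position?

8

Grundy values for heap A (subtraction set {1, 3, 4, 5}):
g(0) = mex{} = 0
g(1) = mex{0} = 1
g(2) = mex{1} = 0
g(3) = mex{0} = 1
g(4) = mex{0,1} = 2
g(5) = mex{0,1,2} = 3
g(6) = mex{0,1,3} = 2
g(7) = mex{0,1,2} = 3
So g(7) = 3.
Heap B is a plain Nim heap of size 11, so its Grundy value is 11.
The value of a disjunctive sum is the nim-sum of the parts.
Combined value = 3 XOR 11 = 8.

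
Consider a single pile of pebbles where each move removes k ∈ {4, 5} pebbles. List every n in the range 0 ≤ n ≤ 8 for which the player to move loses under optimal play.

0, 1, 2, 3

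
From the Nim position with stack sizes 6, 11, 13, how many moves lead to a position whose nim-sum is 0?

0

Nim-sum: 6 XOR 11 XOR 13 = 0.
The nim-sum is already 0, so every move leaves a nonzero nim-sum — there are no winning moves.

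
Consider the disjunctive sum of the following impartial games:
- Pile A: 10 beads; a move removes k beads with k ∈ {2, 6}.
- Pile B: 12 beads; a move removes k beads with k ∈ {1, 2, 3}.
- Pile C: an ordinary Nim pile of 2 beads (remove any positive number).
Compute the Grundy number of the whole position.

Build the Grundy sequence for pile A with g(k) = mex{g(k−s) : s ∈ {2, 6}, s ≤ k}:
g(0) = mex{} = 0
g(1) = mex{} = 0
g(2) = mex{0} = 1
g(3) = mex{0} = 1
g(4) = mex{1} = 0
g(5) = mex{1} = 0
g(6) = mex{0} = 1
g(7) = mex{0} = 1
g(8) = mex{1} = 0
g(9) = mex{1} = 0
g(10) = mex{0} = 1
So g(10) = 1.
Build the Grundy sequence for pile B with g(k) = mex{g(k−s) : s ∈ {1, 2, 3}, s ≤ k}:
k:     0  1  2  3  4  5  6  7  8  9 10 11 12
g(k):  0  1  2  3  0  1  2  3  0  1  2  3  0
So g(12) = 0.
Pile C is a plain Nim pile of size 2, so its Grundy value is 2.
By the Sprague-Grundy theorem, the Grundy value of a sum of independent games is the XOR of the component values.
Combined value = 1 ⊕ 0 ⊕ 2 = 3.

3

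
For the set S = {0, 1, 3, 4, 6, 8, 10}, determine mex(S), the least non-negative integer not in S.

2

The values 0, 1 are all present; 2 is the first non-negative integer missing from the set.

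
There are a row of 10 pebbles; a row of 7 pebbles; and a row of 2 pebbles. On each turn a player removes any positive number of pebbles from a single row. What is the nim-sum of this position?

Bitwise XOR of the heap sizes:
  1010  (10)
  0111  (7)
  0010  (2)
  ----
  1111  (15)

15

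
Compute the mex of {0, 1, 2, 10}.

The values 0, 1, 2 are all present; 3 is the first non-negative integer missing from the set.

3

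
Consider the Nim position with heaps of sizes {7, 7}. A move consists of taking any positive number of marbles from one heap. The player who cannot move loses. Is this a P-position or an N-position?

In binary:
  111  (7)
  111  (7)
  ---
  000  (0)
The nim-sum is 0, so this is a P-position: the player to move is in a losing position under optimal play.

P-position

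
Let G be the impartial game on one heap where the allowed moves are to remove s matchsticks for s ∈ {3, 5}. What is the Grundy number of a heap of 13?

Compute g(0), g(1), … for moves {3, 5}:
k:     0  1  2  3  4  5  6  7  8  9 10 11 12 13
g(k):  0  0  0  1  1  1  2  2  0  0  0  1  1  1
So g(13) = 1.

1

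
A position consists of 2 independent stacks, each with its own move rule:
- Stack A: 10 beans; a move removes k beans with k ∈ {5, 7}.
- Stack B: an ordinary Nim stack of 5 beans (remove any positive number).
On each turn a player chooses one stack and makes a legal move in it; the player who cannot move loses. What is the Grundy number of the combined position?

Build the Grundy sequence for stack A with g(k) = mex{g(k−s) : s ∈ {5, 7}, s ≤ k}:
k:     0  1  2  3  4  5  6  7  8  9 10
g(k):  0  0  0  0  0  1  1  1  1  1  2
So g(10) = 2.
Stack B is a plain Nim stack of size 5, so its Grundy value is 5.
The value of a disjunctive sum is the nim-sum of the parts.
Combined value = 2 ⊕ 5 = 7.

7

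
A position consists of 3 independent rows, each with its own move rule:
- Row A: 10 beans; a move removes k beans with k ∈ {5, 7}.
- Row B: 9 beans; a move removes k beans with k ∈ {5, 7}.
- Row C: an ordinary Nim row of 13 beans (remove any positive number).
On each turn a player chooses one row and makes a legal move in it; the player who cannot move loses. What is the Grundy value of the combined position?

14

For row A, compute g(0), g(1), … with moves {5, 7}:
k:     0  1  2  3  4  5  6  7  8  9 10
g(k):  0  0  0  0  0  1  1  1  1  1  2
So g(10) = 2.
For row B, compute g(0), g(1), … with moves {5, 7}:
g(0) = mex{} = 0
g(1) = mex{} = 0
g(2) = mex{} = 0
g(3) = mex{} = 0
g(4) = mex{} = 0
g(5) = mex{0} = 1
g(6) = mex{0} = 1
g(7) = mex{0} = 1
g(8) = mex{0} = 1
g(9) = mex{0} = 1
So g(9) = 1.
Row C is a plain Nim row of size 13, so its Grundy value is 13.
The value of a disjunctive sum is the nim-sum of the parts.
Combined value = 2 ⊕ 1 ⊕ 13 = 14.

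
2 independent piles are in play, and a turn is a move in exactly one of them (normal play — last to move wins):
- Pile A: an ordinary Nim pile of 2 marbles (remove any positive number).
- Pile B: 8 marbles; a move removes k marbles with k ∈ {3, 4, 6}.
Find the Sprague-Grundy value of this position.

0

Pile A is a plain Nim pile of size 2, so its Grundy value is 2.
For pile B, compute g(0), g(1), … with moves {3, 4, 6}:
k:     0  1  2  3  4  5  6  7  8
g(k):  0  0  0  1  1  1  2  2  2
So g(8) = 2.
The value of a disjunctive sum is the nim-sum of the parts.
Combined value = 2 XOR 2 = 0.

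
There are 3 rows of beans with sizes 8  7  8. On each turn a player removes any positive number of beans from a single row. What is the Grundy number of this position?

Nim-sum: 8 ⊕ 7 ⊕ 8 = 7.

7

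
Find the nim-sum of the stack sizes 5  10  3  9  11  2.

12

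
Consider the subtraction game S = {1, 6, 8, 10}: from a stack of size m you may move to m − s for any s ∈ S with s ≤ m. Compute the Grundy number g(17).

Compute g(0), g(1), … for moves {1, 6, 8, 10}:
k:     0  1  2  3  4  5  6  7  8  9 10 11 12 13 14 15 16 17
g(k):  0  1  0  1  0  1  2  0  1  0  1  0  1  2  3  2  0  1
So g(17) = 1.

1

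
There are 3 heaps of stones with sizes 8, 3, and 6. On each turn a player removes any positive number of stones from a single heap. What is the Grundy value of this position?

Compute the nim-sum pairwise:
8 ^ 3 = 11
11 ^ 6 = 13

13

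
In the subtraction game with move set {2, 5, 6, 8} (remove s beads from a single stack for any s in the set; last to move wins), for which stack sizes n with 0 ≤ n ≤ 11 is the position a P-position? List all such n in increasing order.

0, 1, 4, 11

Compute g(0), g(1), … for moves {2, 5, 6, 8}:
k:     0  1  2  3  4  5  6  7  8  9 10 11
g(k):  0  0  1  1  0  2  1  3  2  2  3  0
The P-positions (g = 0) in 0..11 are 0, 1, 4, 11.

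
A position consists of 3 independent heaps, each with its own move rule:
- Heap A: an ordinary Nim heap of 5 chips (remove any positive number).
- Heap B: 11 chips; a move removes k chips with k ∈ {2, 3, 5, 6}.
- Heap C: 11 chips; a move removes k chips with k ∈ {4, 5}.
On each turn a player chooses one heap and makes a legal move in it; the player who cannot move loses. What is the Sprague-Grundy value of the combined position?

Heap A is a plain Nim heap of size 5, so its Grundy value is 5.
Grundy values for heap B (subtraction set {2, 3, 5, 6}):
g(0) = mex{} = 0
g(1) = mex{} = 0
g(2) = mex{0} = 1
g(3) = mex{0} = 1
g(4) = mex{0,1} = 2
g(5) = mex{0,1} = 2
g(6) = mex{0,1,2} = 3
g(7) = mex{0,1,2} = 3
g(8) = mex{1,2,3} = 0
g(9) = mex{1,2,3} = 0
g(10) = mex{0,2,3} = 1
g(11) = mex{0,2,3} = 1
So g(11) = 1.
Grundy values for heap C (subtraction set {4, 5}):
k:     0  1  2  3  4  5  6  7  8  9 10 11
g(k):  0  0  0  0  1  1  1  1  2  0  0  0
So g(11) = 0.
By the Sprague-Grundy theorem, the Grundy value of a sum of independent games is the XOR of the component values.
Combined value = 5 ⊕ 1 ⊕ 0 = 4.

4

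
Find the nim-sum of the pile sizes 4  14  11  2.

3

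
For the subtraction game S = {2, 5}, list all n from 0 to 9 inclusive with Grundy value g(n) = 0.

0, 1, 4, 7, 8

Grundy values for subtraction set {2, 5}:
g(0) = mex{} = 0
g(1) = mex{} = 0
g(2) = mex{0} = 1
g(3) = mex{0} = 1
g(4) = mex{1} = 0
g(5) = mex{0,1} = 2
g(6) = mex{0} = 1
g(7) = mex{1,2} = 0
g(8) = mex{1} = 0
g(9) = mex{0} = 1
The P-positions (g = 0) in 0..9 are 0, 1, 4, 7, 8.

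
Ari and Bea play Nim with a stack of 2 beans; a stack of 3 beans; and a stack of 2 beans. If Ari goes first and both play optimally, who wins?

Ari wins

Write each in binary and XOR column by column:
  10  (2)
  11  (3)
  10  (2)
  --
  11  (3)
The nim-sum is 3 ≠ 0, so this is an N-position: the player to move can win; Ari has a winning move.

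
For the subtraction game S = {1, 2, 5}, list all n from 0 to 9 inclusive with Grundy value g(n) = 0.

Build the Grundy sequence with g(k) = mex{g(k−s) : s ∈ {1, 2, 5}, s ≤ k}:
k:     0  1  2  3  4  5  6  7  8  9
g(k):  0  1  2  0  1  2  0  1  2  0
The P-positions (g = 0) in 0..9 are 0, 3, 6, 9.

0, 3, 6, 9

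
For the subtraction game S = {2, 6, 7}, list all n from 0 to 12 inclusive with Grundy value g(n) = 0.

Build the Grundy sequence with g(k) = mex{g(k−s) : s ∈ {2, 6, 7}, s ≤ k}:
g(0) = mex{} = 0
g(1) = mex{} = 0
g(2) = mex{0} = 1
g(3) = mex{0} = 1
g(4) = mex{1} = 0
g(5) = mex{1} = 0
g(6) = mex{0} = 1
g(7) = mex{0} = 1
g(8) = mex{0,1} = 2
g(9) = mex{1} = 0
g(10) = mex{0,1,2} = 3
g(11) = mex{0} = 1
g(12) = mex{0,1,3} = 2
The P-positions (g = 0) in 0..12 are 0, 1, 4, 5, 9.

0, 1, 4, 5, 9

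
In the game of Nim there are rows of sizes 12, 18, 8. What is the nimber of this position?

22

Nim-sum: 12 ^ 18 ^ 8 = 22.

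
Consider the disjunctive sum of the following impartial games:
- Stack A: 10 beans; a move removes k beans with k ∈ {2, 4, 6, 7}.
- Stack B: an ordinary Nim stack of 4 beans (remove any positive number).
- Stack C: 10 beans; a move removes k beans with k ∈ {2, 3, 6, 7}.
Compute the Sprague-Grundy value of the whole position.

4

For stack A, compute g(0), g(1), … with moves {2, 4, 6, 7}:
g(0) = mex{} = 0
g(1) = mex{} = 0
g(2) = mex{0} = 1
g(3) = mex{0} = 1
g(4) = mex{0,1} = 2
g(5) = mex{0,1} = 2
g(6) = mex{0,1,2} = 3
g(7) = mex{0,1,2} = 3
g(8) = mex{0,1,2,3} = 4
g(9) = mex{1,2,3} = 0
g(10) = mex{1,2,3,4} = 0
So g(10) = 0.
Stack B is a plain Nim stack of size 4, so its Grundy value is 4.
Build the Grundy sequence for stack C with g(k) = mex{g(k−s) : s ∈ {2, 3, 6, 7}, s ≤ k}:
g(0) = mex{} = 0
g(1) = mex{} = 0
g(2) = mex{0} = 1
g(3) = mex{0} = 1
g(4) = mex{0,1} = 2
g(5) = mex{1} = 0
g(6) = mex{0,1,2} = 3
g(7) = mex{0,2} = 1
g(8) = mex{0,1,3} = 2
g(9) = mex{1,3} = 0
g(10) = mex{1,2} = 0
So g(10) = 0.
By the Sprague-Grundy theorem, the Grundy value of a sum of independent games is the XOR of the component values.
Combined value = 0 ⊕ 4 ⊕ 0 = 4.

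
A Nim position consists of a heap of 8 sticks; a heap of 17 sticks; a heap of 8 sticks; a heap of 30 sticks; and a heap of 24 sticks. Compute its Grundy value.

23

Write each in binary and XOR column by column:
  01000  (8)
  10001  (17)
  01000  (8)
  11110  (30)
  11000  (24)
  -----
  10111  (23)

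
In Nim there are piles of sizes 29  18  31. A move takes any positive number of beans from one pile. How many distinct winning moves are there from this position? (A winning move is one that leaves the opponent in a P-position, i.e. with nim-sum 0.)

3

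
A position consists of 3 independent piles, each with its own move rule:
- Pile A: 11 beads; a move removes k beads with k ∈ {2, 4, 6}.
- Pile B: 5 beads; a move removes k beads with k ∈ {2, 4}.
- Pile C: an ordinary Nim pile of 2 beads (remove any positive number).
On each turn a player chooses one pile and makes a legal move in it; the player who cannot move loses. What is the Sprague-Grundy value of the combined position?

1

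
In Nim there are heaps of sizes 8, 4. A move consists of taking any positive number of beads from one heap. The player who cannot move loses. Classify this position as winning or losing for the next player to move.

In binary:
  1000  (8)
  0100  (4)
  ----
  1100  (12)
The nim-sum is 12 ≠ 0, so this is an N-position: the player to move can win.

Winning position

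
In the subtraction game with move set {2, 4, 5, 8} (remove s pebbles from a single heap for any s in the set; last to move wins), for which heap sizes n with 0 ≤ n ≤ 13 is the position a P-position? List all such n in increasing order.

0, 1, 7, 10, 13

Grundy values for subtraction set {2, 4, 5, 8}:
k:     0  1  2  3  4  5  6  7  8  9 10 11 12 13
g(k):  0  0  1  1  2  2  3  0  4  1  0  2  1  0
The P-positions (g = 0) in 0..13 are 0, 1, 7, 10, 13.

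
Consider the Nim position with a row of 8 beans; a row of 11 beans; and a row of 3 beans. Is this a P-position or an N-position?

P-position

Nim-sum: 8 XOR 11 XOR 3 = 0.
The nim-sum is 0, so this is a P-position: the player to move is in a losing position under optimal play.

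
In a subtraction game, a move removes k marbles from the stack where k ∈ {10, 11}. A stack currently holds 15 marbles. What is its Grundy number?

1

Build the Grundy sequence with g(k) = mex{g(k−s) : s ∈ {10, 11}, s ≤ k}:
k:     0  1  2  3  4  5  6  7  8  9 10 11 12 13 14 15
g(k):  0  0  0  0  0  0  0  0  0  0  1  1  1  1  1  1
So g(15) = 1.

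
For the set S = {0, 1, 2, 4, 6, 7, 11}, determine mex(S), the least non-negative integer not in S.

The values 0, 1, 2 are all present; 3 is the first non-negative integer missing from the set.

3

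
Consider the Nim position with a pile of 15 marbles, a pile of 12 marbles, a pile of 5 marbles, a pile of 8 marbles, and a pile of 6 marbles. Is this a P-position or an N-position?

Nim-sum: 15 XOR 12 XOR 5 XOR 8 XOR 6 = 8.
The nim-sum is 8 ≠ 0, so this is an N-position: the player to move can win.

N-position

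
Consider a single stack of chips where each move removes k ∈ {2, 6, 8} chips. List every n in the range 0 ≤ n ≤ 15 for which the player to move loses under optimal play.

Grundy values for subtraction set {2, 6, 8}:
k:     0  1  2  3  4  5  6  7  8  9 10 11 12 13 14 15
g(k):  0  0  1  1  0  0  1  1  2  2  3  3  2  2  0  0
The P-positions (g = 0) in 0..15 are 0, 1, 4, 5, 14, 15.

0, 1, 4, 5, 14, 15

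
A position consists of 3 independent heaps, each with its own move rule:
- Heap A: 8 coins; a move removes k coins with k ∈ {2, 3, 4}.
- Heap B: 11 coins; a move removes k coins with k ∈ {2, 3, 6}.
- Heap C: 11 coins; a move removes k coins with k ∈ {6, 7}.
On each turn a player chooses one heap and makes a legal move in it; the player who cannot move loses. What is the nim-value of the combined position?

1

Grundy values for heap A (subtraction set {2, 3, 4}):
g(0) = mex{} = 0
g(1) = mex{} = 0
g(2) = mex{0} = 1
g(3) = mex{0} = 1
g(4) = mex{0,1} = 2
g(5) = mex{0,1} = 2
g(6) = mex{1,2} = 0
g(7) = mex{1,2} = 0
g(8) = mex{0,2} = 1
So g(8) = 1.
Grundy values for heap B (subtraction set {2, 3, 6}):
g(0) = mex{} = 0
g(1) = mex{} = 0
g(2) = mex{0} = 1
g(3) = mex{0} = 1
g(4) = mex{0,1} = 2
g(5) = mex{1} = 0
g(6) = mex{0,1,2} = 3
g(7) = mex{0,2} = 1
g(8) = mex{0,1,3} = 2
g(9) = mex{1,3} = 0
g(10) = mex{1,2} = 0
g(11) = mex{0,2} = 1
So g(11) = 1.
Build the Grundy sequence for heap C with g(k) = mex{g(k−s) : s ∈ {6, 7}, s ≤ k}:
g(0) = mex{} = 0
g(1) = mex{} = 0
g(2) = mex{} = 0
g(3) = mex{} = 0
g(4) = mex{} = 0
g(5) = mex{} = 0
g(6) = mex{0} = 1
g(7) = mex{0} = 1
g(8) = mex{0} = 1
g(9) = mex{0} = 1
g(10) = mex{0} = 1
g(11) = mex{0} = 1
So g(11) = 1.
By the Sprague-Grundy theorem, the Grundy value of a sum of independent games is the XOR of the component values.
Combined value = 1 ⊕ 1 ⊕ 1 = 1.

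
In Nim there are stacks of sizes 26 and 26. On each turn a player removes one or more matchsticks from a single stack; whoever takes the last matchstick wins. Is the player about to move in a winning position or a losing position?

Bitwise XOR of the heap sizes:
  11010  (26)
  11010  (26)
  -----
  00000  (0)
The nim-sum is 0, so this is a P-position: the player to move is in a losing position under optimal play.

Losing position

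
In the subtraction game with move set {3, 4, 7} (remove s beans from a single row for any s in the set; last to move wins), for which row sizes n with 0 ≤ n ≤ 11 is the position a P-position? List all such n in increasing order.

Build the Grundy sequence with g(k) = mex{g(k−s) : s ∈ {3, 4, 7}, s ≤ k}:
g(0) = mex{} = 0
g(1) = mex{} = 0
g(2) = mex{} = 0
g(3) = mex{0} = 1
g(4) = mex{0} = 1
g(5) = mex{0} = 1
g(6) = mex{0,1} = 2
g(7) = mex{0,1} = 2
g(8) = mex{0,1} = 2
g(9) = mex{0,1,2} = 3
g(10) = mex{1,2} = 0
g(11) = mex{1,2} = 0
The P-positions (g = 0) in 0..11 are 0, 1, 2, 10, 11.

0, 1, 2, 10, 11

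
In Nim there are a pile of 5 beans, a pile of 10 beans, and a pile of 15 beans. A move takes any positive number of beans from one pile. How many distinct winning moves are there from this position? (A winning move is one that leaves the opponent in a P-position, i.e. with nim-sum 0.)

0

Compute the nim-sum pairwise:
5 XOR 10 = 15
15 XOR 15 = 0
The nim-sum is already 0, so every move leaves a nonzero nim-sum — there are no winning moves.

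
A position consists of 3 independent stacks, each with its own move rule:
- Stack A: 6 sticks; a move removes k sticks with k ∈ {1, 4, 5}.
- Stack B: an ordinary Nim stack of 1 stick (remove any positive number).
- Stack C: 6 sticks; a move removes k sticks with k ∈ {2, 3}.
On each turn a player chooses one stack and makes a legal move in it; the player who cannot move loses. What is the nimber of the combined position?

Grundy values for stack A (subtraction set {1, 4, 5}):
g(0) = mex{} = 0
g(1) = mex{0} = 1
g(2) = mex{1} = 0
g(3) = mex{0} = 1
g(4) = mex{0,1} = 2
g(5) = mex{0,1,2} = 3
g(6) = mex{0,1,3} = 2
So g(6) = 2.
Stack B is a plain Nim stack of size 1, so its Grundy value is 1.
Grundy values for stack C (subtraction set {2, 3}):
g(0) = mex{} = 0
g(1) = mex{} = 0
g(2) = mex{0} = 1
g(3) = mex{0} = 1
g(4) = mex{0,1} = 2
g(5) = mex{1} = 0
g(6) = mex{1,2} = 0
So g(6) = 0.
By the Sprague-Grundy theorem, the Grundy value of a sum of independent games is the XOR of the component values.
Combined value = 2 ⊕ 1 ⊕ 0 = 3.

3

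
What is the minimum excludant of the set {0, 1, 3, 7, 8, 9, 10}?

The values 0, 1 are all present; 2 is the first non-negative integer missing from the set.

2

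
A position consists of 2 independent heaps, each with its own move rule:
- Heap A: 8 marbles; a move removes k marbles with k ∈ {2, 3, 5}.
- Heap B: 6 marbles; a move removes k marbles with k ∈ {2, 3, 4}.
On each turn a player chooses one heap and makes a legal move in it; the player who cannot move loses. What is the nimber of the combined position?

0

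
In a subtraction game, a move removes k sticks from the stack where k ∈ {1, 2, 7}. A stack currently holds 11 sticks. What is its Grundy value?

Grundy values for subtraction set {1, 2, 7}:
k:     0  1  2  3  4  5  6  7  8  9 10 11
g(k):  0  1  2  0  1  2  0  1  2  0  1  2
So g(11) = 2.

2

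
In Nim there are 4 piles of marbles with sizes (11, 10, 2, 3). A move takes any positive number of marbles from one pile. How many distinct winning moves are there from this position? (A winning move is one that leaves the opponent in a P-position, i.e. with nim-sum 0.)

0

Nim-sum: 11 ^ 10 ^ 2 ^ 3 = 0.
The nim-sum is already 0, so every move leaves a nonzero nim-sum — there are no winning moves.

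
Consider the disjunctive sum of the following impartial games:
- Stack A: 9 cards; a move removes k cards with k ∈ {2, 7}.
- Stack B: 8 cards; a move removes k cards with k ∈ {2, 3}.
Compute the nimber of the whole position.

1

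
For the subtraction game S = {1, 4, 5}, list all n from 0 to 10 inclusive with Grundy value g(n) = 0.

Compute g(0), g(1), … for moves {1, 4, 5}:
g(0) = mex{} = 0
g(1) = mex{0} = 1
g(2) = mex{1} = 0
g(3) = mex{0} = 1
g(4) = mex{0,1} = 2
g(5) = mex{0,1,2} = 3
g(6) = mex{0,1,3} = 2
g(7) = mex{0,1,2} = 3
g(8) = mex{1,2,3} = 0
g(9) = mex{0,2,3} = 1
g(10) = mex{1,2,3} = 0
The P-positions (g = 0) in 0..10 are 0, 2, 8, 10.

0, 2, 8, 10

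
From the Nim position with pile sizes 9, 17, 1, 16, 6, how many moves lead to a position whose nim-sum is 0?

1

Nim-sum: 9 ⊕ 17 ⊕ 1 ⊕ 16 ⊕ 6 = 15.
The overall nim-sum is X = 15. A pile of size p has a winning move iff p XOR X < p (reduce it to p XOR X).
  9: 9 XOR 15 = 6 < 9 — winning move (to 6).
  17: 17 XOR 15 = 30 ≥ 17 — no move.
  1: 1 XOR 15 = 14 ≥ 1 — no move.
  16: 16 XOR 15 = 31 ≥ 16 — no move.
  6: 6 XOR 15 = 9 ≥ 6 — no move.
That gives 1 winning move.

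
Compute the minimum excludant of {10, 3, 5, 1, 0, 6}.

2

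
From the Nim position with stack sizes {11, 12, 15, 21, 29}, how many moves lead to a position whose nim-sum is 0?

0

Nim-sum: 11 ^ 12 ^ 15 ^ 21 ^ 29 = 0.
The nim-sum is already 0, so every move leaves a nonzero nim-sum — there are no winning moves.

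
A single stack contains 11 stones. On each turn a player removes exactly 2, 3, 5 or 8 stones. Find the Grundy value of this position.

0

Grundy values for subtraction set {2, 3, 5, 8}:
k:     0  1  2  3  4  5  6  7  8  9 10 11
g(k):  0  0  1  1  2  2  3  0  4  1  3  0
So g(11) = 0.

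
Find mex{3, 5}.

0

0 is not in the set, so the mex is 0.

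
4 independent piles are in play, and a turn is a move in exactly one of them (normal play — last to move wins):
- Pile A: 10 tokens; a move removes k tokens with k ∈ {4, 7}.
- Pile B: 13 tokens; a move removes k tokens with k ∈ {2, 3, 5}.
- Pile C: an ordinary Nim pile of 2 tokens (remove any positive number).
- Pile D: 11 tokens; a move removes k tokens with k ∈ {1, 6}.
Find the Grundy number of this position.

3

For pile A, compute g(0), g(1), … with moves {4, 7}:
g(0) = mex{} = 0
g(1) = mex{} = 0
g(2) = mex{} = 0
g(3) = mex{} = 0
g(4) = mex{0} = 1
g(5) = mex{0} = 1
g(6) = mex{0} = 1
g(7) = mex{0} = 1
g(8) = mex{0,1} = 2
g(9) = mex{0,1} = 2
g(10) = mex{0,1} = 2
So g(10) = 2.
For pile B, compute g(0), g(1), … with moves {2, 3, 5}:
g(0) = mex{} = 0
g(1) = mex{} = 0
g(2) = mex{0} = 1
g(3) = mex{0} = 1
g(4) = mex{0,1} = 2
g(5) = mex{0,1} = 2
g(6) = mex{0,1,2} = 3
g(7) = mex{1,2} = 0
g(8) = mex{1,2,3} = 0
g(9) = mex{0,2,3} = 1
g(10) = mex{0,2} = 1
g(11) = mex{0,1,3} = 2
g(12) = mex{0,1} = 2
g(13) = mex{0,1,2} = 3
So g(13) = 3.
Pile C is a plain Nim pile of size 2, so its Grundy value is 2.
Build the Grundy sequence for pile D with g(k) = mex{g(k−s) : s ∈ {1, 6}, s ≤ k}:
g(0) = mex{} = 0
g(1) = mex{0} = 1
g(2) = mex{1} = 0
g(3) = mex{0} = 1
g(4) = mex{1} = 0
g(5) = mex{0} = 1
g(6) = mex{0,1} = 2
g(7) = mex{1,2} = 0
g(8) = mex{0} = 1
g(9) = mex{1} = 0
g(10) = mex{0} = 1
g(11) = mex{1} = 0
So g(11) = 0.
The value of a disjunctive sum is the nim-sum of the parts.
Combined value = 2 ⊕ 3 ⊕ 2 ⊕ 0 = 3.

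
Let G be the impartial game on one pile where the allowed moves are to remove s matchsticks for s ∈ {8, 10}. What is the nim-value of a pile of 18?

0

Compute g(0), g(1), … for moves {8, 10}:
k:     0  1  2  3  4  5  6  7  8  9 10 11 12 13 14 15 16 17 18
g(k):  0  0  0  0  0  0  0  0  1  1  1  1  1  1  1  1  2  2  0
So g(18) = 0.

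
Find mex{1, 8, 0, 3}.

The values 0, 1 are all present; 2 is the first non-negative integer missing from the set.

2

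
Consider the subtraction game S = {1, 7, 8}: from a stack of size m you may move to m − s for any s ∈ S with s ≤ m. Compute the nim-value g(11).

3

Grundy values for subtraction set {1, 7, 8}:
k:     0  1  2  3  4  5  6  7  8  9 10 11
g(k):  0  1  0  1  0  1  0  1  2  3  2  3
So g(11) = 3.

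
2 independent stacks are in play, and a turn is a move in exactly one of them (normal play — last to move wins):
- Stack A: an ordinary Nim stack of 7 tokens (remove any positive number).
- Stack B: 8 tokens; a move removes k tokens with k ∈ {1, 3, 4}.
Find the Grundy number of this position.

Stack A is a plain Nim stack of size 7, so its Grundy value is 7.
Grundy values for stack B (subtraction set {1, 3, 4}):
k:     0  1  2  3  4  5  6  7  8
g(k):  0  1  0  1  2  3  2  0  1
So g(8) = 1.
By the Sprague-Grundy theorem, the Grundy value of a sum of independent games is the XOR of the component values.
Combined value = 7 XOR 1 = 6.

6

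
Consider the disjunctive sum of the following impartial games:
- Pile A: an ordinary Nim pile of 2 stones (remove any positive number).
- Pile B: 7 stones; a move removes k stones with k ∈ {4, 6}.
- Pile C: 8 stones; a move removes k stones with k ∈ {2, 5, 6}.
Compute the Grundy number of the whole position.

Pile A is a plain Nim pile of size 2, so its Grundy value is 2.
Build the Grundy sequence for pile B with g(k) = mex{g(k−s) : s ∈ {4, 6}, s ≤ k}:
g(0) = mex{} = 0
g(1) = mex{} = 0
g(2) = mex{} = 0
g(3) = mex{} = 0
g(4) = mex{0} = 1
g(5) = mex{0} = 1
g(6) = mex{0} = 1
g(7) = mex{0} = 1
So g(7) = 1.
Build the Grundy sequence for pile C with g(k) = mex{g(k−s) : s ∈ {2, 5, 6}, s ≤ k}:
k:     0  1  2  3  4  5  6  7  8
g(k):  0  0  1  1  0  2  1  3  0
So g(8) = 0.
The value of a disjunctive sum is the nim-sum of the parts.
Combined value = 2 XOR 1 XOR 0 = 3.

3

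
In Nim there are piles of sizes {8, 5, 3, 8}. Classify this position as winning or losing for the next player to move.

Winning position

Compute the nim-sum pairwise:
8 ⊕ 5 = 13
13 ⊕ 3 = 14
14 ⊕ 8 = 6
The nim-sum is 6 ≠ 0, so this is an N-position: the player to move can win.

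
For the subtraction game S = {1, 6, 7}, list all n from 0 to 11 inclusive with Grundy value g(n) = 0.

0, 2, 4

Grundy values for subtraction set {1, 6, 7}:
g(0) = mex{} = 0
g(1) = mex{0} = 1
g(2) = mex{1} = 0
g(3) = mex{0} = 1
g(4) = mex{1} = 0
g(5) = mex{0} = 1
g(6) = mex{0,1} = 2
g(7) = mex{0,1,2} = 3
g(8) = mex{0,1,3} = 2
g(9) = mex{0,1,2} = 3
g(10) = mex{0,1,3} = 2
g(11) = mex{0,1,2} = 3
The P-positions (g = 0) in 0..11 are 0, 2, 4.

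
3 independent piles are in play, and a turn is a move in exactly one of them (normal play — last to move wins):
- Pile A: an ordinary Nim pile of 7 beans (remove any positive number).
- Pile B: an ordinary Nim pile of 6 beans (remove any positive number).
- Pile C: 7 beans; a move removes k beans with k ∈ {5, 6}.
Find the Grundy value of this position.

0

Pile A is a plain Nim pile of size 7, so its Grundy value is 7.
Pile B is a plain Nim pile of size 6, so its Grundy value is 6.
For pile C, compute g(0), g(1), … with moves {5, 6}:
g(0) = mex{} = 0
g(1) = mex{} = 0
g(2) = mex{} = 0
g(3) = mex{} = 0
g(4) = mex{} = 0
g(5) = mex{0} = 1
g(6) = mex{0} = 1
g(7) = mex{0} = 1
So g(7) = 1.
The value of a disjunctive sum is the nim-sum of the parts.
Combined value = 7 ⊕ 6 ⊕ 1 = 0.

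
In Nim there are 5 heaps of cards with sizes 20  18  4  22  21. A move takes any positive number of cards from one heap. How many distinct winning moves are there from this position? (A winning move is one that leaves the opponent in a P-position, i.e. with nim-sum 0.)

Compute the nim-sum pairwise:
20 XOR 18 = 6
6 XOR 4 = 2
2 XOR 22 = 20
20 XOR 21 = 1
The overall nim-sum is X = 1. A heap of size p has a winning move iff p XOR X < p (reduce it to p XOR X).
  20: 20 XOR 1 = 21 ≥ 20 — no move.
  18: 18 XOR 1 = 19 ≥ 18 — no move.
  4: 4 XOR 1 = 5 ≥ 4 — no move.
  22: 22 XOR 1 = 23 ≥ 22 — no move.
  21: 21 XOR 1 = 20 < 21 — winning move (to 20).
That gives 1 winning move.

1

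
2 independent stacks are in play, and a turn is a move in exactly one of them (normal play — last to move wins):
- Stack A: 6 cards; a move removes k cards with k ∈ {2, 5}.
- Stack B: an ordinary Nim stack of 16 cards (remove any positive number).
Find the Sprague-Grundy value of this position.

17

Grundy values for stack A (subtraction set {2, 5}):
k:     0  1  2  3  4  5  6
g(k):  0  0  1  1  0  2  1
So g(6) = 1.
Stack B is a plain Nim stack of size 16, so its Grundy value is 16.
The value of a disjunctive sum is the nim-sum of the parts.
Combined value = 1 ⊕ 16 = 17.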